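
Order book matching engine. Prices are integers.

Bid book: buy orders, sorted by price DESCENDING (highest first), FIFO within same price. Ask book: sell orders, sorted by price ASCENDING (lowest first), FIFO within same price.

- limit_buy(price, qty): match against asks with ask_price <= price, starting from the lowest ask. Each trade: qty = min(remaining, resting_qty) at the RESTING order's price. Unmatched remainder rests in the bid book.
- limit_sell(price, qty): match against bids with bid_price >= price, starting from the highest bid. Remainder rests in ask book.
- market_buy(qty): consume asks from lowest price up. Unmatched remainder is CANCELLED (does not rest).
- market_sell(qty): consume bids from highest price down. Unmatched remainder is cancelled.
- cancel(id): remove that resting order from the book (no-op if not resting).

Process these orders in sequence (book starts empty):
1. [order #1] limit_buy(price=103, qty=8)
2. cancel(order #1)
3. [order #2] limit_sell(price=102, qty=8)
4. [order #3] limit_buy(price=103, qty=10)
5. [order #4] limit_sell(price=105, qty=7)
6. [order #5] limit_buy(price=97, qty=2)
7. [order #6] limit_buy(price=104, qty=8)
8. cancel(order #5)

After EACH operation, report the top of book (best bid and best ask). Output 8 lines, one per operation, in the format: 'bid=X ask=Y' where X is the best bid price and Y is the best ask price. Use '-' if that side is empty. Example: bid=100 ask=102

Answer: bid=103 ask=-
bid=- ask=-
bid=- ask=102
bid=103 ask=-
bid=103 ask=105
bid=103 ask=105
bid=104 ask=105
bid=104 ask=105

Derivation:
After op 1 [order #1] limit_buy(price=103, qty=8): fills=none; bids=[#1:8@103] asks=[-]
After op 2 cancel(order #1): fills=none; bids=[-] asks=[-]
After op 3 [order #2] limit_sell(price=102, qty=8): fills=none; bids=[-] asks=[#2:8@102]
After op 4 [order #3] limit_buy(price=103, qty=10): fills=#3x#2:8@102; bids=[#3:2@103] asks=[-]
After op 5 [order #4] limit_sell(price=105, qty=7): fills=none; bids=[#3:2@103] asks=[#4:7@105]
After op 6 [order #5] limit_buy(price=97, qty=2): fills=none; bids=[#3:2@103 #5:2@97] asks=[#4:7@105]
After op 7 [order #6] limit_buy(price=104, qty=8): fills=none; bids=[#6:8@104 #3:2@103 #5:2@97] asks=[#4:7@105]
After op 8 cancel(order #5): fills=none; bids=[#6:8@104 #3:2@103] asks=[#4:7@105]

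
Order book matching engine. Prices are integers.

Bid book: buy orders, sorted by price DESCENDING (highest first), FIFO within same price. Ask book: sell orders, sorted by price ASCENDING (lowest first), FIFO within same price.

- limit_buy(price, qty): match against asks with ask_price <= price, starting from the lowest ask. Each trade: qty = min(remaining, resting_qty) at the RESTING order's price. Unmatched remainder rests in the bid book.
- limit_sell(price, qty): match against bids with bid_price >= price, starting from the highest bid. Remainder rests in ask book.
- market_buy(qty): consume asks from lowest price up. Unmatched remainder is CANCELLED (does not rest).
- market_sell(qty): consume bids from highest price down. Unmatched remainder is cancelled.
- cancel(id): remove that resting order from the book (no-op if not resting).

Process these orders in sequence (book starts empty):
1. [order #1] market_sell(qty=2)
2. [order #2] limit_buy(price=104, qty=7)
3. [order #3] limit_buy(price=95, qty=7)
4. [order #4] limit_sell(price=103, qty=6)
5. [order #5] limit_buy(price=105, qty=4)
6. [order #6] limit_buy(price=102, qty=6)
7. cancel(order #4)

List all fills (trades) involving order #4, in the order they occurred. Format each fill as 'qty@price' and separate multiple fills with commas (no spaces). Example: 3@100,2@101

After op 1 [order #1] market_sell(qty=2): fills=none; bids=[-] asks=[-]
After op 2 [order #2] limit_buy(price=104, qty=7): fills=none; bids=[#2:7@104] asks=[-]
After op 3 [order #3] limit_buy(price=95, qty=7): fills=none; bids=[#2:7@104 #3:7@95] asks=[-]
After op 4 [order #4] limit_sell(price=103, qty=6): fills=#2x#4:6@104; bids=[#2:1@104 #3:7@95] asks=[-]
After op 5 [order #5] limit_buy(price=105, qty=4): fills=none; bids=[#5:4@105 #2:1@104 #3:7@95] asks=[-]
After op 6 [order #6] limit_buy(price=102, qty=6): fills=none; bids=[#5:4@105 #2:1@104 #6:6@102 #3:7@95] asks=[-]
After op 7 cancel(order #4): fills=none; bids=[#5:4@105 #2:1@104 #6:6@102 #3:7@95] asks=[-]

Answer: 6@104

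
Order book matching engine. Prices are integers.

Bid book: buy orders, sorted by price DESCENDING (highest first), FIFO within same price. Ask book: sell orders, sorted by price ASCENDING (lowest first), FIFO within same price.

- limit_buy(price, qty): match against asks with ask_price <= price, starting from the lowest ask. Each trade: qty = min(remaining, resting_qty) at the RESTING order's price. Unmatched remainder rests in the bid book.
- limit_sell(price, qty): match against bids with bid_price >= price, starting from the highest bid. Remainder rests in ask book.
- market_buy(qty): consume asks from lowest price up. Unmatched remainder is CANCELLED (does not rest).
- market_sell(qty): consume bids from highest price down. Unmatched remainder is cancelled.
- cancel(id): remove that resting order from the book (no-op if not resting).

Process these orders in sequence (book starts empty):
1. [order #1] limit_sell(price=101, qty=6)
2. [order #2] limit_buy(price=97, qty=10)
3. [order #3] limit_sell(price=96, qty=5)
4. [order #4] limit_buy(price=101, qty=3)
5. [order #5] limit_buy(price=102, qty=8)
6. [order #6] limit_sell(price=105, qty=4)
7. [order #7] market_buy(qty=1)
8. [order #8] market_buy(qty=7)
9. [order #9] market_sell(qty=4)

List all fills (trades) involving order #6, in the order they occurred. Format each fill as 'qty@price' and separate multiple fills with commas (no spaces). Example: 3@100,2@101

Answer: 1@105,3@105

Derivation:
After op 1 [order #1] limit_sell(price=101, qty=6): fills=none; bids=[-] asks=[#1:6@101]
After op 2 [order #2] limit_buy(price=97, qty=10): fills=none; bids=[#2:10@97] asks=[#1:6@101]
After op 3 [order #3] limit_sell(price=96, qty=5): fills=#2x#3:5@97; bids=[#2:5@97] asks=[#1:6@101]
After op 4 [order #4] limit_buy(price=101, qty=3): fills=#4x#1:3@101; bids=[#2:5@97] asks=[#1:3@101]
After op 5 [order #5] limit_buy(price=102, qty=8): fills=#5x#1:3@101; bids=[#5:5@102 #2:5@97] asks=[-]
After op 6 [order #6] limit_sell(price=105, qty=4): fills=none; bids=[#5:5@102 #2:5@97] asks=[#6:4@105]
After op 7 [order #7] market_buy(qty=1): fills=#7x#6:1@105; bids=[#5:5@102 #2:5@97] asks=[#6:3@105]
After op 8 [order #8] market_buy(qty=7): fills=#8x#6:3@105; bids=[#5:5@102 #2:5@97] asks=[-]
After op 9 [order #9] market_sell(qty=4): fills=#5x#9:4@102; bids=[#5:1@102 #2:5@97] asks=[-]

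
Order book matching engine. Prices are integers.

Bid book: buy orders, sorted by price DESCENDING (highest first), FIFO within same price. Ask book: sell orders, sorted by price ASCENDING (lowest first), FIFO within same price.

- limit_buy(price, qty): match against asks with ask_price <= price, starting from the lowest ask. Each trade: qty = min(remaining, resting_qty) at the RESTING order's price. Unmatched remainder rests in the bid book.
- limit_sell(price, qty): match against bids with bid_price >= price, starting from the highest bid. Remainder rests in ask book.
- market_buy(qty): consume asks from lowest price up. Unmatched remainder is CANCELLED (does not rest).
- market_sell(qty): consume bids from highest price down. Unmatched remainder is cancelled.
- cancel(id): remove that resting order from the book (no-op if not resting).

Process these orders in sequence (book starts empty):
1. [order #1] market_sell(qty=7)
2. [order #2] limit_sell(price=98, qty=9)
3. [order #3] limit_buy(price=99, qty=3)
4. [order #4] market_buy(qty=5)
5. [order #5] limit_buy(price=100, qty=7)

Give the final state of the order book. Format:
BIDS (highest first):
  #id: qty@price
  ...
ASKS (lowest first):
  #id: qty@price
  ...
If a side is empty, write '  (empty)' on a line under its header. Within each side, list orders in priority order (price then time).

After op 1 [order #1] market_sell(qty=7): fills=none; bids=[-] asks=[-]
After op 2 [order #2] limit_sell(price=98, qty=9): fills=none; bids=[-] asks=[#2:9@98]
After op 3 [order #3] limit_buy(price=99, qty=3): fills=#3x#2:3@98; bids=[-] asks=[#2:6@98]
After op 4 [order #4] market_buy(qty=5): fills=#4x#2:5@98; bids=[-] asks=[#2:1@98]
After op 5 [order #5] limit_buy(price=100, qty=7): fills=#5x#2:1@98; bids=[#5:6@100] asks=[-]

Answer: BIDS (highest first):
  #5: 6@100
ASKS (lowest first):
  (empty)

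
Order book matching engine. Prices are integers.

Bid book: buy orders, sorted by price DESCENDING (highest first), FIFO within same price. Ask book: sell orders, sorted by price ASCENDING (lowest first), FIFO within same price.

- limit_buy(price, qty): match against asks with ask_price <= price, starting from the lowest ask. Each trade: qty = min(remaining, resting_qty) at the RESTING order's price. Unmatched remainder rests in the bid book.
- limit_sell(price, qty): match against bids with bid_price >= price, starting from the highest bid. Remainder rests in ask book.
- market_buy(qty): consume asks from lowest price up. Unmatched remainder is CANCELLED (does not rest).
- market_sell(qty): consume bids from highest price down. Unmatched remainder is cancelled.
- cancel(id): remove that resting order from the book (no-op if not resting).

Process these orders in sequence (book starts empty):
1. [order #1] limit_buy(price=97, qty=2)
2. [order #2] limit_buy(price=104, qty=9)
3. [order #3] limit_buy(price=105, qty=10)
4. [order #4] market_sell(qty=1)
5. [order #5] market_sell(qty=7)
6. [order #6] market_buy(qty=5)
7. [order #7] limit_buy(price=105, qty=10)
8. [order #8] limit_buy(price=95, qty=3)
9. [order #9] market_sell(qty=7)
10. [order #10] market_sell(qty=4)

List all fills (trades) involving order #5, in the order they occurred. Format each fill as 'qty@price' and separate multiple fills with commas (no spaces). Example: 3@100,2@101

After op 1 [order #1] limit_buy(price=97, qty=2): fills=none; bids=[#1:2@97] asks=[-]
After op 2 [order #2] limit_buy(price=104, qty=9): fills=none; bids=[#2:9@104 #1:2@97] asks=[-]
After op 3 [order #3] limit_buy(price=105, qty=10): fills=none; bids=[#3:10@105 #2:9@104 #1:2@97] asks=[-]
After op 4 [order #4] market_sell(qty=1): fills=#3x#4:1@105; bids=[#3:9@105 #2:9@104 #1:2@97] asks=[-]
After op 5 [order #5] market_sell(qty=7): fills=#3x#5:7@105; bids=[#3:2@105 #2:9@104 #1:2@97] asks=[-]
After op 6 [order #6] market_buy(qty=5): fills=none; bids=[#3:2@105 #2:9@104 #1:2@97] asks=[-]
After op 7 [order #7] limit_buy(price=105, qty=10): fills=none; bids=[#3:2@105 #7:10@105 #2:9@104 #1:2@97] asks=[-]
After op 8 [order #8] limit_buy(price=95, qty=3): fills=none; bids=[#3:2@105 #7:10@105 #2:9@104 #1:2@97 #8:3@95] asks=[-]
After op 9 [order #9] market_sell(qty=7): fills=#3x#9:2@105 #7x#9:5@105; bids=[#7:5@105 #2:9@104 #1:2@97 #8:3@95] asks=[-]
After op 10 [order #10] market_sell(qty=4): fills=#7x#10:4@105; bids=[#7:1@105 #2:9@104 #1:2@97 #8:3@95] asks=[-]

Answer: 7@105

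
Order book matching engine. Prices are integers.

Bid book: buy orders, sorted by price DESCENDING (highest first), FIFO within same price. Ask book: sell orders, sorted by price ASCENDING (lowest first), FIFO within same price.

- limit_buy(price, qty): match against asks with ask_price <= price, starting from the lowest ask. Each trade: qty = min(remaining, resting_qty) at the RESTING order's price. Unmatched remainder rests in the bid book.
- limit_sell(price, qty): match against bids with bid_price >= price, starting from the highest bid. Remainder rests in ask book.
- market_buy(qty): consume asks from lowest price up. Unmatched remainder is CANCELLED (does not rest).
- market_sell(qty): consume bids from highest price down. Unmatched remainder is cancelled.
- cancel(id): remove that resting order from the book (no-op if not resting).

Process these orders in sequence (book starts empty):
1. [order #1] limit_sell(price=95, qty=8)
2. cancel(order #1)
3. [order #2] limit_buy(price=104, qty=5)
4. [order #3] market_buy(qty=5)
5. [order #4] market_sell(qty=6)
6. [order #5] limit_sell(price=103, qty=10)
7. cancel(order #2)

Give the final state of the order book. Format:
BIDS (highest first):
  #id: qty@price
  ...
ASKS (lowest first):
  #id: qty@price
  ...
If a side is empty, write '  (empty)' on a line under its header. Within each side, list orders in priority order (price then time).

After op 1 [order #1] limit_sell(price=95, qty=8): fills=none; bids=[-] asks=[#1:8@95]
After op 2 cancel(order #1): fills=none; bids=[-] asks=[-]
After op 3 [order #2] limit_buy(price=104, qty=5): fills=none; bids=[#2:5@104] asks=[-]
After op 4 [order #3] market_buy(qty=5): fills=none; bids=[#2:5@104] asks=[-]
After op 5 [order #4] market_sell(qty=6): fills=#2x#4:5@104; bids=[-] asks=[-]
After op 6 [order #5] limit_sell(price=103, qty=10): fills=none; bids=[-] asks=[#5:10@103]
After op 7 cancel(order #2): fills=none; bids=[-] asks=[#5:10@103]

Answer: BIDS (highest first):
  (empty)
ASKS (lowest first):
  #5: 10@103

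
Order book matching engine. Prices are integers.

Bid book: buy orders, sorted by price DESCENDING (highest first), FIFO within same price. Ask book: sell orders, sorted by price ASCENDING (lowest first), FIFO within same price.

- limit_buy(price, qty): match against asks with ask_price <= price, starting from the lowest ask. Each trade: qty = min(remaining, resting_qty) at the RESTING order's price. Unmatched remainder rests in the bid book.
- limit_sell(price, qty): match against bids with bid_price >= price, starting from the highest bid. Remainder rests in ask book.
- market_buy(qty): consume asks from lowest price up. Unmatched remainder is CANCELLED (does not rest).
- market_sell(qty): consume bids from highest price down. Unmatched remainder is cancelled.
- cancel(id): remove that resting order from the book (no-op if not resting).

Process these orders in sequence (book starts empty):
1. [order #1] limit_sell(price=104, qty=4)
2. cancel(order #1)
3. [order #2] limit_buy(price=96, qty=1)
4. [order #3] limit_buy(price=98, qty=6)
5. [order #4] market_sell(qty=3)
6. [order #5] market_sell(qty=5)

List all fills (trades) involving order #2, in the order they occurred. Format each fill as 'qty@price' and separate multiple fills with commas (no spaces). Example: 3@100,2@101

After op 1 [order #1] limit_sell(price=104, qty=4): fills=none; bids=[-] asks=[#1:4@104]
After op 2 cancel(order #1): fills=none; bids=[-] asks=[-]
After op 3 [order #2] limit_buy(price=96, qty=1): fills=none; bids=[#2:1@96] asks=[-]
After op 4 [order #3] limit_buy(price=98, qty=6): fills=none; bids=[#3:6@98 #2:1@96] asks=[-]
After op 5 [order #4] market_sell(qty=3): fills=#3x#4:3@98; bids=[#3:3@98 #2:1@96] asks=[-]
After op 6 [order #5] market_sell(qty=5): fills=#3x#5:3@98 #2x#5:1@96; bids=[-] asks=[-]

Answer: 1@96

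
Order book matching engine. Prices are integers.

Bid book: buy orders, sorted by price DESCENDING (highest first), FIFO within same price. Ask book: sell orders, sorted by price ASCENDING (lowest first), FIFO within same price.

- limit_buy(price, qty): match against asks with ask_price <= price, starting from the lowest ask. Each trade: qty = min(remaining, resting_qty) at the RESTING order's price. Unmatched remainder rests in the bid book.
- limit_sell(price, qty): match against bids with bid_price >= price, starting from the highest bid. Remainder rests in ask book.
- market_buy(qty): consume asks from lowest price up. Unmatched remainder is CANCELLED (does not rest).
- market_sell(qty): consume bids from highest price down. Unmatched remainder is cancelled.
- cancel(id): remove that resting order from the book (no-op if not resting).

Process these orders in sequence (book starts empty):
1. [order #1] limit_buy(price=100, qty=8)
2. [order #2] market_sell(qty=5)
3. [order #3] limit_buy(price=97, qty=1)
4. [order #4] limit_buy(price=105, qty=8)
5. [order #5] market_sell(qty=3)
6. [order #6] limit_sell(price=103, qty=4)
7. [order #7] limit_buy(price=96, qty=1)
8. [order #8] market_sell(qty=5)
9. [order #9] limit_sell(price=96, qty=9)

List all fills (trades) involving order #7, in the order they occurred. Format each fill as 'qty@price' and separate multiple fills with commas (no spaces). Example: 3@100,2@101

After op 1 [order #1] limit_buy(price=100, qty=8): fills=none; bids=[#1:8@100] asks=[-]
After op 2 [order #2] market_sell(qty=5): fills=#1x#2:5@100; bids=[#1:3@100] asks=[-]
After op 3 [order #3] limit_buy(price=97, qty=1): fills=none; bids=[#1:3@100 #3:1@97] asks=[-]
After op 4 [order #4] limit_buy(price=105, qty=8): fills=none; bids=[#4:8@105 #1:3@100 #3:1@97] asks=[-]
After op 5 [order #5] market_sell(qty=3): fills=#4x#5:3@105; bids=[#4:5@105 #1:3@100 #3:1@97] asks=[-]
After op 6 [order #6] limit_sell(price=103, qty=4): fills=#4x#6:4@105; bids=[#4:1@105 #1:3@100 #3:1@97] asks=[-]
After op 7 [order #7] limit_buy(price=96, qty=1): fills=none; bids=[#4:1@105 #1:3@100 #3:1@97 #7:1@96] asks=[-]
After op 8 [order #8] market_sell(qty=5): fills=#4x#8:1@105 #1x#8:3@100 #3x#8:1@97; bids=[#7:1@96] asks=[-]
After op 9 [order #9] limit_sell(price=96, qty=9): fills=#7x#9:1@96; bids=[-] asks=[#9:8@96]

Answer: 1@96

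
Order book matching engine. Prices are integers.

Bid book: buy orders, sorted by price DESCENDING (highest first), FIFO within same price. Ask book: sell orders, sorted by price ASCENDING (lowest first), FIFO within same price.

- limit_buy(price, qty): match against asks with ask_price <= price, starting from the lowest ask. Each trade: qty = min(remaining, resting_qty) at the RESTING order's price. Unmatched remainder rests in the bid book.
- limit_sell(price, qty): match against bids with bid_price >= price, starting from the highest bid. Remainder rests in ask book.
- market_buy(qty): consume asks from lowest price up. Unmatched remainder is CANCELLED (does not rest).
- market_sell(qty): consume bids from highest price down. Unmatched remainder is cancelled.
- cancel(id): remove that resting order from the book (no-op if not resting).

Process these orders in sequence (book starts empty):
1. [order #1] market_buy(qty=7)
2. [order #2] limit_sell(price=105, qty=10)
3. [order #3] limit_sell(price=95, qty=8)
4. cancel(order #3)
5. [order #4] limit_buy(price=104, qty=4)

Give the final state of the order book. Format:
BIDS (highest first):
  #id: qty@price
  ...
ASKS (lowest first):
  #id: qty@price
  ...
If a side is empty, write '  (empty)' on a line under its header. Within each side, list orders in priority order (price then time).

Answer: BIDS (highest first):
  #4: 4@104
ASKS (lowest first):
  #2: 10@105

Derivation:
After op 1 [order #1] market_buy(qty=7): fills=none; bids=[-] asks=[-]
After op 2 [order #2] limit_sell(price=105, qty=10): fills=none; bids=[-] asks=[#2:10@105]
After op 3 [order #3] limit_sell(price=95, qty=8): fills=none; bids=[-] asks=[#3:8@95 #2:10@105]
After op 4 cancel(order #3): fills=none; bids=[-] asks=[#2:10@105]
After op 5 [order #4] limit_buy(price=104, qty=4): fills=none; bids=[#4:4@104] asks=[#2:10@105]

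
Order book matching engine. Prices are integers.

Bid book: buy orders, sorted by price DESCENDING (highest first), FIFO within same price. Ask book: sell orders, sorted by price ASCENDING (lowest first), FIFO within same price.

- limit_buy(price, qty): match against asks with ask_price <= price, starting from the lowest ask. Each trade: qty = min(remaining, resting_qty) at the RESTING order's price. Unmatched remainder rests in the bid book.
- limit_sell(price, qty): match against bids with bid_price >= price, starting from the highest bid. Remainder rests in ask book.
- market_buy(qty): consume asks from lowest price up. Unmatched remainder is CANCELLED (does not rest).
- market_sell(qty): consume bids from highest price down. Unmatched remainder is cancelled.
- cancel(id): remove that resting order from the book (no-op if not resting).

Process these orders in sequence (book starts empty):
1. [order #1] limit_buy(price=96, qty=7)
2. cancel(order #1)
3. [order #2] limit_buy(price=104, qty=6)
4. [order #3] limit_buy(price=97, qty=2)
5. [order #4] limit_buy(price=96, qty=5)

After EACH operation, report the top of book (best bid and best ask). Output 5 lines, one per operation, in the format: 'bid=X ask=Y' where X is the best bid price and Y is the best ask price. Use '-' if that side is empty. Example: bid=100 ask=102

Answer: bid=96 ask=-
bid=- ask=-
bid=104 ask=-
bid=104 ask=-
bid=104 ask=-

Derivation:
After op 1 [order #1] limit_buy(price=96, qty=7): fills=none; bids=[#1:7@96] asks=[-]
After op 2 cancel(order #1): fills=none; bids=[-] asks=[-]
After op 3 [order #2] limit_buy(price=104, qty=6): fills=none; bids=[#2:6@104] asks=[-]
After op 4 [order #3] limit_buy(price=97, qty=2): fills=none; bids=[#2:6@104 #3:2@97] asks=[-]
After op 5 [order #4] limit_buy(price=96, qty=5): fills=none; bids=[#2:6@104 #3:2@97 #4:5@96] asks=[-]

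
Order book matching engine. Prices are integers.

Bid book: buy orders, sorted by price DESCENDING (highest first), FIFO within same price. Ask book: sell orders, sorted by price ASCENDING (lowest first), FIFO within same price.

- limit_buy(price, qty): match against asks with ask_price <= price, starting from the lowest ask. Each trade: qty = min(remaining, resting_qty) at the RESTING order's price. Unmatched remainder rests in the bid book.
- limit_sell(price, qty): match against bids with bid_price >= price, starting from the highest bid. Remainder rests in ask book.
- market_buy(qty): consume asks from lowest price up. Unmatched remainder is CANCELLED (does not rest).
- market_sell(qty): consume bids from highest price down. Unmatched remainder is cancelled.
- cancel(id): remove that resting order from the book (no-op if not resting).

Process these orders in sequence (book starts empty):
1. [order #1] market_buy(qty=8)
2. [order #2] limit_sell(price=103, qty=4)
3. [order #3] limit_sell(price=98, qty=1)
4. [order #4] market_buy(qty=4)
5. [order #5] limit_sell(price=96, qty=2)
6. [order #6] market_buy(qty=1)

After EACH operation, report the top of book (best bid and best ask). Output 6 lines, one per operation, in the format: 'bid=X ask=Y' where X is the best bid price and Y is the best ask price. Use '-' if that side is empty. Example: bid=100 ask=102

Answer: bid=- ask=-
bid=- ask=103
bid=- ask=98
bid=- ask=103
bid=- ask=96
bid=- ask=96

Derivation:
After op 1 [order #1] market_buy(qty=8): fills=none; bids=[-] asks=[-]
After op 2 [order #2] limit_sell(price=103, qty=4): fills=none; bids=[-] asks=[#2:4@103]
After op 3 [order #3] limit_sell(price=98, qty=1): fills=none; bids=[-] asks=[#3:1@98 #2:4@103]
After op 4 [order #4] market_buy(qty=4): fills=#4x#3:1@98 #4x#2:3@103; bids=[-] asks=[#2:1@103]
After op 5 [order #5] limit_sell(price=96, qty=2): fills=none; bids=[-] asks=[#5:2@96 #2:1@103]
After op 6 [order #6] market_buy(qty=1): fills=#6x#5:1@96; bids=[-] asks=[#5:1@96 #2:1@103]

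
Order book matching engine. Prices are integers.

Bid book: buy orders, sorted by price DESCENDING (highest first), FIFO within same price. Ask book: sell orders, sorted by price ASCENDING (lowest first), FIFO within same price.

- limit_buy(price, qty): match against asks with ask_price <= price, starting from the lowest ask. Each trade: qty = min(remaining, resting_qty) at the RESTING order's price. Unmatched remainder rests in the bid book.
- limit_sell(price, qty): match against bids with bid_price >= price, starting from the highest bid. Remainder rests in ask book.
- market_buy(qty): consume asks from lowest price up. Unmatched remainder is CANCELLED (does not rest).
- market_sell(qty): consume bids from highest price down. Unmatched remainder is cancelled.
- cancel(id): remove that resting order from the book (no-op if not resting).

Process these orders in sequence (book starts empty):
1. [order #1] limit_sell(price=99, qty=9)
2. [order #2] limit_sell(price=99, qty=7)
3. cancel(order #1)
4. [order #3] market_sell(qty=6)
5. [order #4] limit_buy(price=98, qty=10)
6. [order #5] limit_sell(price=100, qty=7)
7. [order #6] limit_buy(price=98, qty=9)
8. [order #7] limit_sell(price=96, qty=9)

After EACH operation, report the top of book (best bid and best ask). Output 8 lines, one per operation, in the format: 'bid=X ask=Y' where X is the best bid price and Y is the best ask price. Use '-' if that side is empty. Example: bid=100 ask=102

After op 1 [order #1] limit_sell(price=99, qty=9): fills=none; bids=[-] asks=[#1:9@99]
After op 2 [order #2] limit_sell(price=99, qty=7): fills=none; bids=[-] asks=[#1:9@99 #2:7@99]
After op 3 cancel(order #1): fills=none; bids=[-] asks=[#2:7@99]
After op 4 [order #3] market_sell(qty=6): fills=none; bids=[-] asks=[#2:7@99]
After op 5 [order #4] limit_buy(price=98, qty=10): fills=none; bids=[#4:10@98] asks=[#2:7@99]
After op 6 [order #5] limit_sell(price=100, qty=7): fills=none; bids=[#4:10@98] asks=[#2:7@99 #5:7@100]
After op 7 [order #6] limit_buy(price=98, qty=9): fills=none; bids=[#4:10@98 #6:9@98] asks=[#2:7@99 #5:7@100]
After op 8 [order #7] limit_sell(price=96, qty=9): fills=#4x#7:9@98; bids=[#4:1@98 #6:9@98] asks=[#2:7@99 #5:7@100]

Answer: bid=- ask=99
bid=- ask=99
bid=- ask=99
bid=- ask=99
bid=98 ask=99
bid=98 ask=99
bid=98 ask=99
bid=98 ask=99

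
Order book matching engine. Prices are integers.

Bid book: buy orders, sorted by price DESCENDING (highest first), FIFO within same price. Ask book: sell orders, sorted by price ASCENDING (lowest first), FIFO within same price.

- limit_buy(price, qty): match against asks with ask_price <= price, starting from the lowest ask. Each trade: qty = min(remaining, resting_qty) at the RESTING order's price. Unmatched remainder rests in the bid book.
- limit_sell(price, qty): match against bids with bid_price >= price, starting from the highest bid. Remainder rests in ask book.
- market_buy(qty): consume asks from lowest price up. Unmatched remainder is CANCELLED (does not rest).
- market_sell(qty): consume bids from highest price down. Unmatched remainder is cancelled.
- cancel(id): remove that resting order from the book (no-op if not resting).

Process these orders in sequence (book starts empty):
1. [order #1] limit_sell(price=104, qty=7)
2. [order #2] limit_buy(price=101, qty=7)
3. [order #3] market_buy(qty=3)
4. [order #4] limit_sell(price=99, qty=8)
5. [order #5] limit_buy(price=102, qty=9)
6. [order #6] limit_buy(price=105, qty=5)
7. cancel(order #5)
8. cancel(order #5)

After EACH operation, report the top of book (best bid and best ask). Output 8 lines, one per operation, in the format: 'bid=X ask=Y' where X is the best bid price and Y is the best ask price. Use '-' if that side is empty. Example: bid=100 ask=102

Answer: bid=- ask=104
bid=101 ask=104
bid=101 ask=104
bid=- ask=99
bid=102 ask=104
bid=105 ask=-
bid=105 ask=-
bid=105 ask=-

Derivation:
After op 1 [order #1] limit_sell(price=104, qty=7): fills=none; bids=[-] asks=[#1:7@104]
After op 2 [order #2] limit_buy(price=101, qty=7): fills=none; bids=[#2:7@101] asks=[#1:7@104]
After op 3 [order #3] market_buy(qty=3): fills=#3x#1:3@104; bids=[#2:7@101] asks=[#1:4@104]
After op 4 [order #4] limit_sell(price=99, qty=8): fills=#2x#4:7@101; bids=[-] asks=[#4:1@99 #1:4@104]
After op 5 [order #5] limit_buy(price=102, qty=9): fills=#5x#4:1@99; bids=[#5:8@102] asks=[#1:4@104]
After op 6 [order #6] limit_buy(price=105, qty=5): fills=#6x#1:4@104; bids=[#6:1@105 #5:8@102] asks=[-]
After op 7 cancel(order #5): fills=none; bids=[#6:1@105] asks=[-]
After op 8 cancel(order #5): fills=none; bids=[#6:1@105] asks=[-]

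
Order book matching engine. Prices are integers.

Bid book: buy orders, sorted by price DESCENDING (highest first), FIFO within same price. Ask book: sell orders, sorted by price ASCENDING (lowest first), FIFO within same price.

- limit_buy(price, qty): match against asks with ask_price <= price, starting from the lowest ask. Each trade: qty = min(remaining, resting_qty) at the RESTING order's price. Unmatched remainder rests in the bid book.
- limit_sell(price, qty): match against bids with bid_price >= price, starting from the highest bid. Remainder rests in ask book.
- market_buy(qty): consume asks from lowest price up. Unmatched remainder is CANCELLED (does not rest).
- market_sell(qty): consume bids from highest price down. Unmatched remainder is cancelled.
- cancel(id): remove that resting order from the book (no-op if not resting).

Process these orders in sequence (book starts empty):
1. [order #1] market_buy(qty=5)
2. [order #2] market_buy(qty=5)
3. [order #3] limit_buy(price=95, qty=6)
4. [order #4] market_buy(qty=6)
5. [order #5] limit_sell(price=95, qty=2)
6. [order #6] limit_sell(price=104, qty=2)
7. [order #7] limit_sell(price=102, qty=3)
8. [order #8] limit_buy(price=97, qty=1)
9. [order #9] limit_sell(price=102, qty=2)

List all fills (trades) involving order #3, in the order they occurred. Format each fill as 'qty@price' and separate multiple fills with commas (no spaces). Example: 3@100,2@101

Answer: 2@95

Derivation:
After op 1 [order #1] market_buy(qty=5): fills=none; bids=[-] asks=[-]
After op 2 [order #2] market_buy(qty=5): fills=none; bids=[-] asks=[-]
After op 3 [order #3] limit_buy(price=95, qty=6): fills=none; bids=[#3:6@95] asks=[-]
After op 4 [order #4] market_buy(qty=6): fills=none; bids=[#3:6@95] asks=[-]
After op 5 [order #5] limit_sell(price=95, qty=2): fills=#3x#5:2@95; bids=[#3:4@95] asks=[-]
After op 6 [order #6] limit_sell(price=104, qty=2): fills=none; bids=[#3:4@95] asks=[#6:2@104]
After op 7 [order #7] limit_sell(price=102, qty=3): fills=none; bids=[#3:4@95] asks=[#7:3@102 #6:2@104]
After op 8 [order #8] limit_buy(price=97, qty=1): fills=none; bids=[#8:1@97 #3:4@95] asks=[#7:3@102 #6:2@104]
After op 9 [order #9] limit_sell(price=102, qty=2): fills=none; bids=[#8:1@97 #3:4@95] asks=[#7:3@102 #9:2@102 #6:2@104]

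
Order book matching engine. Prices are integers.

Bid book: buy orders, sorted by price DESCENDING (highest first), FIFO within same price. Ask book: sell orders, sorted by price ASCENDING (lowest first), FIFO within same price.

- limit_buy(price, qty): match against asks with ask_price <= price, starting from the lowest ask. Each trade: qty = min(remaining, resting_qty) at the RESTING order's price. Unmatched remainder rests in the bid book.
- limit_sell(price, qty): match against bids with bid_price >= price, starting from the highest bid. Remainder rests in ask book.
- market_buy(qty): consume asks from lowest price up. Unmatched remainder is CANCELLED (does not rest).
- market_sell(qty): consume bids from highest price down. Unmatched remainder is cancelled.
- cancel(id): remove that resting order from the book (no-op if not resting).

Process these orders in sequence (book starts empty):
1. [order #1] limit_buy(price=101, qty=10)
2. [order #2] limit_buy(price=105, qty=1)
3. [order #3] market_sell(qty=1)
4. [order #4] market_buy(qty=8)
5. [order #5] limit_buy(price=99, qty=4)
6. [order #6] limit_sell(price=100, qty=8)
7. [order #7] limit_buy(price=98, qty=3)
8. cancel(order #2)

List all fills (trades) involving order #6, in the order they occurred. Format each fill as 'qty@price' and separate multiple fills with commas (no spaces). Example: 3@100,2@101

After op 1 [order #1] limit_buy(price=101, qty=10): fills=none; bids=[#1:10@101] asks=[-]
After op 2 [order #2] limit_buy(price=105, qty=1): fills=none; bids=[#2:1@105 #1:10@101] asks=[-]
After op 3 [order #3] market_sell(qty=1): fills=#2x#3:1@105; bids=[#1:10@101] asks=[-]
After op 4 [order #4] market_buy(qty=8): fills=none; bids=[#1:10@101] asks=[-]
After op 5 [order #5] limit_buy(price=99, qty=4): fills=none; bids=[#1:10@101 #5:4@99] asks=[-]
After op 6 [order #6] limit_sell(price=100, qty=8): fills=#1x#6:8@101; bids=[#1:2@101 #5:4@99] asks=[-]
After op 7 [order #7] limit_buy(price=98, qty=3): fills=none; bids=[#1:2@101 #5:4@99 #7:3@98] asks=[-]
After op 8 cancel(order #2): fills=none; bids=[#1:2@101 #5:4@99 #7:3@98] asks=[-]

Answer: 8@101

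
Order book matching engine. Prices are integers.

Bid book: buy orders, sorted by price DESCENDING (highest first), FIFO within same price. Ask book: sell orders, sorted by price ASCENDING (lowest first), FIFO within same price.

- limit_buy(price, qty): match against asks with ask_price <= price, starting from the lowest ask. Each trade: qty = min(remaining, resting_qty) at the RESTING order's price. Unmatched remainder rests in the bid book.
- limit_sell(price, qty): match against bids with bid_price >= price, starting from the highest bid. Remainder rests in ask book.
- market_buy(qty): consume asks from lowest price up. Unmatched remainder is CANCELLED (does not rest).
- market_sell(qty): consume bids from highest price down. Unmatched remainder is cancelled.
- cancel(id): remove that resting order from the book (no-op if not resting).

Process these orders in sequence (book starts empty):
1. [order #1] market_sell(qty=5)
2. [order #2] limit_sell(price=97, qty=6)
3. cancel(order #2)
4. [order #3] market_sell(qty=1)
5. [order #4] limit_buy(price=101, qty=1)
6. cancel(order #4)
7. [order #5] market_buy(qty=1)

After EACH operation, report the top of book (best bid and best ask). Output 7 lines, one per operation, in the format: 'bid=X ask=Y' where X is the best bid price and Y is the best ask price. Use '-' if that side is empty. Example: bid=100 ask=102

After op 1 [order #1] market_sell(qty=5): fills=none; bids=[-] asks=[-]
After op 2 [order #2] limit_sell(price=97, qty=6): fills=none; bids=[-] asks=[#2:6@97]
After op 3 cancel(order #2): fills=none; bids=[-] asks=[-]
After op 4 [order #3] market_sell(qty=1): fills=none; bids=[-] asks=[-]
After op 5 [order #4] limit_buy(price=101, qty=1): fills=none; bids=[#4:1@101] asks=[-]
After op 6 cancel(order #4): fills=none; bids=[-] asks=[-]
After op 7 [order #5] market_buy(qty=1): fills=none; bids=[-] asks=[-]

Answer: bid=- ask=-
bid=- ask=97
bid=- ask=-
bid=- ask=-
bid=101 ask=-
bid=- ask=-
bid=- ask=-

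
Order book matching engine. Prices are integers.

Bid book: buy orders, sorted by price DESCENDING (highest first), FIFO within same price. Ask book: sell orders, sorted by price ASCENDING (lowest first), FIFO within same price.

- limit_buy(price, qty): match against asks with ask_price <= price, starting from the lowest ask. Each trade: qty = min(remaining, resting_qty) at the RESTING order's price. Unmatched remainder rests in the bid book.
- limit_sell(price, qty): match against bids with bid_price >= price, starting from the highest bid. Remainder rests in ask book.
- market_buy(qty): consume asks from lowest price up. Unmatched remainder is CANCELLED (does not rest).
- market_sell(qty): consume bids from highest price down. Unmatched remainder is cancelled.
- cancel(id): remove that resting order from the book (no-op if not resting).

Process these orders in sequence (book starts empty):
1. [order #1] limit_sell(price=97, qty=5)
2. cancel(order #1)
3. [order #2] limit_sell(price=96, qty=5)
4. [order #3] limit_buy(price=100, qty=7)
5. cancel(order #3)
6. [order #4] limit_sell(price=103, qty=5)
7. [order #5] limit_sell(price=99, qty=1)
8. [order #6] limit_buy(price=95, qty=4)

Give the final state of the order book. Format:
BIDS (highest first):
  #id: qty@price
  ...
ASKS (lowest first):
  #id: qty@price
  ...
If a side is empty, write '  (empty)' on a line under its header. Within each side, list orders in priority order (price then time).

After op 1 [order #1] limit_sell(price=97, qty=5): fills=none; bids=[-] asks=[#1:5@97]
After op 2 cancel(order #1): fills=none; bids=[-] asks=[-]
After op 3 [order #2] limit_sell(price=96, qty=5): fills=none; bids=[-] asks=[#2:5@96]
After op 4 [order #3] limit_buy(price=100, qty=7): fills=#3x#2:5@96; bids=[#3:2@100] asks=[-]
After op 5 cancel(order #3): fills=none; bids=[-] asks=[-]
After op 6 [order #4] limit_sell(price=103, qty=5): fills=none; bids=[-] asks=[#4:5@103]
After op 7 [order #5] limit_sell(price=99, qty=1): fills=none; bids=[-] asks=[#5:1@99 #4:5@103]
After op 8 [order #6] limit_buy(price=95, qty=4): fills=none; bids=[#6:4@95] asks=[#5:1@99 #4:5@103]

Answer: BIDS (highest first):
  #6: 4@95
ASKS (lowest first):
  #5: 1@99
  #4: 5@103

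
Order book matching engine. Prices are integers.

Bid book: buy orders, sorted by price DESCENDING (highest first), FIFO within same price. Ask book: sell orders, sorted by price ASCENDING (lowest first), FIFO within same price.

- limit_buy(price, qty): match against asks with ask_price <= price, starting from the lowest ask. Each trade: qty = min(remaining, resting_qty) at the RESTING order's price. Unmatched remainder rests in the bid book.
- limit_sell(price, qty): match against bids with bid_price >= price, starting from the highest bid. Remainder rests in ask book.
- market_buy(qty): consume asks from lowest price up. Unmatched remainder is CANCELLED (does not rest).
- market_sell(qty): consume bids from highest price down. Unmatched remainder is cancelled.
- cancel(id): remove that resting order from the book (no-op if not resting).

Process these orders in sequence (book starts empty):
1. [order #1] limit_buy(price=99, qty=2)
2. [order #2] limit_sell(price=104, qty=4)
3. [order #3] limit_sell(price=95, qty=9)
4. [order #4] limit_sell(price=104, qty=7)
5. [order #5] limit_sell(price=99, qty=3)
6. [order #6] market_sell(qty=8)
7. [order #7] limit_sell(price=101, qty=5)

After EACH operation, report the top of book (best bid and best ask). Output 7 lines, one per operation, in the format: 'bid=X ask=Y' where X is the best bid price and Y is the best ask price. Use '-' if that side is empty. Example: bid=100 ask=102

After op 1 [order #1] limit_buy(price=99, qty=2): fills=none; bids=[#1:2@99] asks=[-]
After op 2 [order #2] limit_sell(price=104, qty=4): fills=none; bids=[#1:2@99] asks=[#2:4@104]
After op 3 [order #3] limit_sell(price=95, qty=9): fills=#1x#3:2@99; bids=[-] asks=[#3:7@95 #2:4@104]
After op 4 [order #4] limit_sell(price=104, qty=7): fills=none; bids=[-] asks=[#3:7@95 #2:4@104 #4:7@104]
After op 5 [order #5] limit_sell(price=99, qty=3): fills=none; bids=[-] asks=[#3:7@95 #5:3@99 #2:4@104 #4:7@104]
After op 6 [order #6] market_sell(qty=8): fills=none; bids=[-] asks=[#3:7@95 #5:3@99 #2:4@104 #4:7@104]
After op 7 [order #7] limit_sell(price=101, qty=5): fills=none; bids=[-] asks=[#3:7@95 #5:3@99 #7:5@101 #2:4@104 #4:7@104]

Answer: bid=99 ask=-
bid=99 ask=104
bid=- ask=95
bid=- ask=95
bid=- ask=95
bid=- ask=95
bid=- ask=95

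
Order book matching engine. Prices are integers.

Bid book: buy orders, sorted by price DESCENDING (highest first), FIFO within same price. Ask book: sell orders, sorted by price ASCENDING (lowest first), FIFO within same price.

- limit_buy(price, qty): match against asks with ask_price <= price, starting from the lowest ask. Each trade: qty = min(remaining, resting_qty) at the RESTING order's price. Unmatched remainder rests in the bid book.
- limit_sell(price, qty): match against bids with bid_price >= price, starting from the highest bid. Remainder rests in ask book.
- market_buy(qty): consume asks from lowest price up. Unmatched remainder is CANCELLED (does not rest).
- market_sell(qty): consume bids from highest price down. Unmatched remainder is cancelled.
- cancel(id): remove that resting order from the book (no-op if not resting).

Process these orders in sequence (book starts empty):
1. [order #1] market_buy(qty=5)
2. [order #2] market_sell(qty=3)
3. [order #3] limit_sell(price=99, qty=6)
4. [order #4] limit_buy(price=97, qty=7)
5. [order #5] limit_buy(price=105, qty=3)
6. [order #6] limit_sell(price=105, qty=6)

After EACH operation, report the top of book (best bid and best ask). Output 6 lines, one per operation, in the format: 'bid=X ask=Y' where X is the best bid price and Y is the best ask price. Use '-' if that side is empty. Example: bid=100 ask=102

Answer: bid=- ask=-
bid=- ask=-
bid=- ask=99
bid=97 ask=99
bid=97 ask=99
bid=97 ask=99

Derivation:
After op 1 [order #1] market_buy(qty=5): fills=none; bids=[-] asks=[-]
After op 2 [order #2] market_sell(qty=3): fills=none; bids=[-] asks=[-]
After op 3 [order #3] limit_sell(price=99, qty=6): fills=none; bids=[-] asks=[#3:6@99]
After op 4 [order #4] limit_buy(price=97, qty=7): fills=none; bids=[#4:7@97] asks=[#3:6@99]
After op 5 [order #5] limit_buy(price=105, qty=3): fills=#5x#3:3@99; bids=[#4:7@97] asks=[#3:3@99]
After op 6 [order #6] limit_sell(price=105, qty=6): fills=none; bids=[#4:7@97] asks=[#3:3@99 #6:6@105]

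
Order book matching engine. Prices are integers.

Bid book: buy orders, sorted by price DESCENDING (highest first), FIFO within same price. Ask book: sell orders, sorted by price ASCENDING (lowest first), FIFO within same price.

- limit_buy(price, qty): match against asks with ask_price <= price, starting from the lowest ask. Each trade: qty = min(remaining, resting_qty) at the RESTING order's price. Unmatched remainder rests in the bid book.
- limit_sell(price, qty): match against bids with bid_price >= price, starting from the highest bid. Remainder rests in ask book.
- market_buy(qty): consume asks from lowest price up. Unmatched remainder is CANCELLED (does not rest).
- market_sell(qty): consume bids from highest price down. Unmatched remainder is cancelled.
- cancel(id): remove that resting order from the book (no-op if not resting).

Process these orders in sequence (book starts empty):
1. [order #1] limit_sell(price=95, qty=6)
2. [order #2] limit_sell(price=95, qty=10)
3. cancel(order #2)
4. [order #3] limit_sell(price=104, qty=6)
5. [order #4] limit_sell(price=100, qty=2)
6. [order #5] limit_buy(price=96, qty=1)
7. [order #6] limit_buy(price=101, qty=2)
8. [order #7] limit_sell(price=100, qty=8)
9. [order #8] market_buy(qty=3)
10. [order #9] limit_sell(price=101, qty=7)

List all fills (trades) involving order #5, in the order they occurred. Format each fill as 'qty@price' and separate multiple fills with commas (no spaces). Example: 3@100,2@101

Answer: 1@95

Derivation:
After op 1 [order #1] limit_sell(price=95, qty=6): fills=none; bids=[-] asks=[#1:6@95]
After op 2 [order #2] limit_sell(price=95, qty=10): fills=none; bids=[-] asks=[#1:6@95 #2:10@95]
After op 3 cancel(order #2): fills=none; bids=[-] asks=[#1:6@95]
After op 4 [order #3] limit_sell(price=104, qty=6): fills=none; bids=[-] asks=[#1:6@95 #3:6@104]
After op 5 [order #4] limit_sell(price=100, qty=2): fills=none; bids=[-] asks=[#1:6@95 #4:2@100 #3:6@104]
After op 6 [order #5] limit_buy(price=96, qty=1): fills=#5x#1:1@95; bids=[-] asks=[#1:5@95 #4:2@100 #3:6@104]
After op 7 [order #6] limit_buy(price=101, qty=2): fills=#6x#1:2@95; bids=[-] asks=[#1:3@95 #4:2@100 #3:6@104]
After op 8 [order #7] limit_sell(price=100, qty=8): fills=none; bids=[-] asks=[#1:3@95 #4:2@100 #7:8@100 #3:6@104]
After op 9 [order #8] market_buy(qty=3): fills=#8x#1:3@95; bids=[-] asks=[#4:2@100 #7:8@100 #3:6@104]
After op 10 [order #9] limit_sell(price=101, qty=7): fills=none; bids=[-] asks=[#4:2@100 #7:8@100 #9:7@101 #3:6@104]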